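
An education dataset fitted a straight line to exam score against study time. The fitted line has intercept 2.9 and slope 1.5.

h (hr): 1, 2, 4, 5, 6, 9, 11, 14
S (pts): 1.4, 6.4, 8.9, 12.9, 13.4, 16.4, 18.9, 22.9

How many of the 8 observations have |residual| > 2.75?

1

h=1: Ŝ = 2.9 + 1.5·1 = 4.4; e = 1.4 − 4.4 = -3
h=2: Ŝ = 2.9 + 1.5·2 = 5.9; e = 6.4 − 5.9 = 0.5
h=4: Ŝ = 2.9 + 1.5·4 = 8.9; e = 8.9 − 8.9 = 0
h=5: Ŝ = 2.9 + 1.5·5 = 10.4; e = 12.9 − 10.4 = 2.5
h=6: Ŝ = 2.9 + 1.5·6 = 11.9; e = 13.4 − 11.9 = 1.5
h=9: Ŝ = 2.9 + 1.5·9 = 16.4; e = 16.4 − 16.4 = 0
h=11: Ŝ = 2.9 + 1.5·11 = 19.4; e = 18.9 − 19.4 = -0.5
h=14: Ŝ = 2.9 + 1.5·14 = 23.9; e = 22.9 − 23.9 = -1
|e| > 2.75: h=1 (|e|=3) → 1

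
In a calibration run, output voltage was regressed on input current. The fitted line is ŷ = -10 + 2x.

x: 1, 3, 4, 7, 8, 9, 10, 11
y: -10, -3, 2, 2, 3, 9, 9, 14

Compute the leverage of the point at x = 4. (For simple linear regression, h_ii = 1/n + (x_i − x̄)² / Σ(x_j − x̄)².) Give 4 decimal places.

h = 0.2017

x̄ = (1 + 3 + 4 + 7 + 8 + 9 + 10 + 11)/8 = 6.625
Σ(x − x̄)² = 31.6406 + 13.1406 + 6.89062 + 0.140625 + 1.89062 + 5.64062 + 11.3906 + 19.1406 = 89.875
h = 1/8 + (-2.625)²/89.875 = 0.125 + 0.076669 = 0.2017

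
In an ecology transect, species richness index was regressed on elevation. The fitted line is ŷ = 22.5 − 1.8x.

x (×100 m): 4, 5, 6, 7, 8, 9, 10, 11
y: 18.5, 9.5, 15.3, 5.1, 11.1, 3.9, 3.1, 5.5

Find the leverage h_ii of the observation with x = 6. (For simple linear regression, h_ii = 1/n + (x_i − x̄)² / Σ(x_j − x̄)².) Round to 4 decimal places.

x̄ = (4 + 5 + 6 + 7 + 8 + 9 + 10 + 11)/8 = 7.5
Σ(x − x̄)² = 12.25 + 6.25 + 2.25 + 0.25 + 0.25 + 2.25 + 6.25 + 12.25 = 42
h = 1/8 + (-1.5)²/42 = 0.125 + 0.0535714 = 0.1786

h = 0.1786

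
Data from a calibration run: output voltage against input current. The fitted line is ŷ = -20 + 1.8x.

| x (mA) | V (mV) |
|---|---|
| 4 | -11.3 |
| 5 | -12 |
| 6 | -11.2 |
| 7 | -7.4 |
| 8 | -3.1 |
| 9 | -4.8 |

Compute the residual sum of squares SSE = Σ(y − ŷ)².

x=4: ŷ = -20 + 1.8·4 = -12.8; r = -11.3 − (-12.8) = 1.5
x=5: ŷ = -20 + 1.8·5 = -11; r = -12 − (-11) = -1
x=6: ŷ = -20 + 1.8·6 = -9.2; r = -11.2 − (-9.2) = -2
x=7: ŷ = -20 + 1.8·7 = -7.4; r = -7.4 − (-7.4) = 0
x=8: ŷ = -20 + 1.8·8 = -5.6; r = -3.1 − (-5.6) = 2.5
x=9: ŷ = -20 + 1.8·9 = -3.8; r = -4.8 − (-3.8) = -1
SSE = 2.25 + 1 + 4 + 0 + 6.25 + 1 = 14.5

SSE = 14.5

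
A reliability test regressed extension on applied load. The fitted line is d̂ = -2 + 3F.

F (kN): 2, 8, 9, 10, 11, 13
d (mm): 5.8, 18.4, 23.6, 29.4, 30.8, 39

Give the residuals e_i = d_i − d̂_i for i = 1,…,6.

F=2: d̂ = -2 + 3·2 = 4; e = 5.8 − 4 = 1.8
F=8: d̂ = -2 + 3·8 = 22; e = 18.4 − 22 = -3.6
F=9: d̂ = -2 + 3·9 = 25; e = 23.6 − 25 = -1.4
F=10: d̂ = -2 + 3·10 = 28; e = 29.4 − 28 = 1.4
F=11: d̂ = -2 + 3·11 = 31; e = 30.8 − 31 = -0.2
F=13: d̂ = -2 + 3·13 = 37; e = 39 − 37 = 2

1.8, -3.6, -1.4, 1.4, -0.2, 2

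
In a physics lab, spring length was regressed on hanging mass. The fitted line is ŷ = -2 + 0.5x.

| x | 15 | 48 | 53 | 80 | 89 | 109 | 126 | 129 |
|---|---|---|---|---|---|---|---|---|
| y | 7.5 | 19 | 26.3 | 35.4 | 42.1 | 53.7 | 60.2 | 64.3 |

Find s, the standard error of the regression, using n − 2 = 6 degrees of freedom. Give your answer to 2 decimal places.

s = 2.18

x=15: ŷ = -2 + 0.5·15 = 5.5; r = 7.5 − 5.5 = 2
x=48: ŷ = -2 + 0.5·48 = 22; r = 19 − 22 = -3
x=53: ŷ = -2 + 0.5·53 = 24.5; r = 26.3 − 24.5 = 1.8
x=80: ŷ = -2 + 0.5·80 = 38; r = 35.4 − 38 = -2.6
x=89: ŷ = -2 + 0.5·89 = 42.5; r = 42.1 − 42.5 = -0.4
x=109: ŷ = -2 + 0.5·109 = 52.5; r = 53.7 − 52.5 = 1.2
x=126: ŷ = -2 + 0.5·126 = 61; r = 60.2 − 61 = -0.8
x=129: ŷ = -2 + 0.5·129 = 62.5; r = 64.3 − 62.5 = 1.8
SSE = 4 + 9 + 3.24 + 6.76 + 0.16 + 1.44 + 0.64 + 3.24 = 28.48
s = √(28.48/6) = √4.74667 ≈ 2.18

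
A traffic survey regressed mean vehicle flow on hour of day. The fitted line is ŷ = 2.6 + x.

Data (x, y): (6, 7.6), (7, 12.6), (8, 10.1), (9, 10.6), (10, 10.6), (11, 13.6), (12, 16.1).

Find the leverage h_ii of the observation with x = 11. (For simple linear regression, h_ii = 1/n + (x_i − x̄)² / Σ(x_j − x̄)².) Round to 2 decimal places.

h = 0.29

x̄ = (6 + 7 + 8 + 9 + 10 + 11 + 12)/7 = 9
Σ(x − x̄)² = 9 + 4 + 1 + 0 + 1 + 4 + 9 = 28
h = 1/7 + (2)²/28 = 0.142857 + 0.142857 = 0.29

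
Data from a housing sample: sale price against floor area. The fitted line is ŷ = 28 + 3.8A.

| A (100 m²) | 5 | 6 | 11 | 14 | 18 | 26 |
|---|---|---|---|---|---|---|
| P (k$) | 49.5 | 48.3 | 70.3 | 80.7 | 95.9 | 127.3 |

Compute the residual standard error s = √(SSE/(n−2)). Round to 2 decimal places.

A=5: ŷ = 28 + 3.8·5 = 47; r = 49.5 − 47 = 2.5
A=6: ŷ = 28 + 3.8·6 = 50.8; r = 48.3 − 50.8 = -2.5
A=11: ŷ = 28 + 3.8·11 = 69.8; r = 70.3 − 69.8 = 0.5
A=14: ŷ = 28 + 3.8·14 = 81.2; r = 80.7 − 81.2 = -0.5
A=18: ŷ = 28 + 3.8·18 = 96.4; r = 95.9 − 96.4 = -0.5
A=26: ŷ = 28 + 3.8·26 = 126.8; r = 127.3 − 126.8 = 0.5
SSE = 6.25 + 6.25 + 0.25 + 0.25 + 0.25 + 0.25 = 13.5
s = √(13.5/4) = √3.375 ≈ 1.84

s = 1.84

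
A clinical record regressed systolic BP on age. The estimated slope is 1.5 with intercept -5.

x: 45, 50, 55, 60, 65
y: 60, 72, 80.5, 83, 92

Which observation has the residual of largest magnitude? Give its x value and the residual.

x = 55, r = 3

x=45: ŷ = -5 + 1.5·45 = 62.5; r = 60 − 62.5 = -2.5
x=50: ŷ = -5 + 1.5·50 = 70; r = 72 − 70 = 2
x=55: ŷ = -5 + 1.5·55 = 77.5; r = 80.5 − 77.5 = 3
x=60: ŷ = -5 + 1.5·60 = 85; r = 83 − 85 = -2
x=65: ŷ = -5 + 1.5·65 = 92.5; r = 92 − 92.5 = -0.5
Largest |r| is 3 at x = 55, residual 3.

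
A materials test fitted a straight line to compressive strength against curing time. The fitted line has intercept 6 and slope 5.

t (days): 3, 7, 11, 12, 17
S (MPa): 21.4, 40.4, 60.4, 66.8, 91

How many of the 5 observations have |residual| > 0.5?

t=3: Ŝ = 6 + 5·3 = 21; r = 21.4 − 21 = 0.4
t=7: Ŝ = 6 + 5·7 = 41; r = 40.4 − 41 = -0.6
t=11: Ŝ = 6 + 5·11 = 61; r = 60.4 − 61 = -0.6
t=12: Ŝ = 6 + 5·12 = 66; r = 66.8 − 66 = 0.8
t=17: Ŝ = 6 + 5·17 = 91; r = 91 − 91 = 0
|r| > 0.5: t=7 (|r|=0.6), t=11 (|r|=0.6), t=12 (|r|=0.8) → 3

3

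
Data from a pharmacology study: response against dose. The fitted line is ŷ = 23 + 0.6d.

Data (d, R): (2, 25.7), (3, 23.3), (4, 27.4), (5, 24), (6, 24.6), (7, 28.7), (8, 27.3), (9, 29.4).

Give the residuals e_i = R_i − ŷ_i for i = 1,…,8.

d=2: ŷ = 23 + 0.6·2 = 24.2; e = 25.7 − 24.2 = 1.5
d=3: ŷ = 23 + 0.6·3 = 24.8; e = 23.3 − 24.8 = -1.5
d=4: ŷ = 23 + 0.6·4 = 25.4; e = 27.4 − 25.4 = 2
d=5: ŷ = 23 + 0.6·5 = 26; e = 24 − 26 = -2
d=6: ŷ = 23 + 0.6·6 = 26.6; e = 24.6 − 26.6 = -2
d=7: ŷ = 23 + 0.6·7 = 27.2; e = 28.7 − 27.2 = 1.5
d=8: ŷ = 23 + 0.6·8 = 27.8; e = 27.3 − 27.8 = -0.5
d=9: ŷ = 23 + 0.6·9 = 28.4; e = 29.4 − 28.4 = 1

1.5, -1.5, 2, -2, -2, 1.5, -0.5, 1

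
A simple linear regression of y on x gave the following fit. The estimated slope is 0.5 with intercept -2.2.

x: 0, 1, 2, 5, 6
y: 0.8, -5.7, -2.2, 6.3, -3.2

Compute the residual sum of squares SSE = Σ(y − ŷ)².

x=0: ŷ = -2.2 + 0.5·0 = -2.2; r = 0.8 − (-2.2) = 3
x=1: ŷ = -2.2 + 0.5·1 = -1.7; r = -5.7 − (-1.7) = -4
x=2: ŷ = -2.2 + 0.5·2 = -1.2; r = -2.2 − (-1.2) = -1
x=5: ŷ = -2.2 + 0.5·5 = 0.3; r = 6.3 − 0.3 = 6
x=6: ŷ = -2.2 + 0.5·6 = 0.8; r = -3.2 − 0.8 = -4
SSE = 9 + 16 + 1 + 36 + 16 = 78

SSE = 78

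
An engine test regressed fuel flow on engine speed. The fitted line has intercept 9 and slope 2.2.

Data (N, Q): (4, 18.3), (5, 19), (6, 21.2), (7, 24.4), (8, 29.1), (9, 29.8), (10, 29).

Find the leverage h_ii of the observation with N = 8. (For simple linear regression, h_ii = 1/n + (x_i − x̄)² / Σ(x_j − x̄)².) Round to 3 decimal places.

h = 0.179

N̄ = (4 + 5 + 6 + 7 + 8 + 9 + 10)/7 = 7
Σ(N − N̄)² = 9 + 4 + 1 + 0 + 1 + 4 + 9 = 28
h = 1/7 + (1)²/28 = 0.142857 + 0.0357143 = 0.179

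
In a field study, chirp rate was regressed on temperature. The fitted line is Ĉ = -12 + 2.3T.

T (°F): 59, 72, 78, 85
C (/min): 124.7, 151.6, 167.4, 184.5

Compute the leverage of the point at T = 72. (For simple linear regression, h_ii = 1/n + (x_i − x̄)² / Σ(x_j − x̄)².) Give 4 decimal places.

T̄ = (59 + 72 + 78 + 85)/4 = 73.5
Σ(T − T̄)² = 210.25 + 2.25 + 20.25 + 132.25 = 365
h = 1/4 + (-1.5)²/365 = 0.25 + 0.00616438 = 0.2562

h = 0.2562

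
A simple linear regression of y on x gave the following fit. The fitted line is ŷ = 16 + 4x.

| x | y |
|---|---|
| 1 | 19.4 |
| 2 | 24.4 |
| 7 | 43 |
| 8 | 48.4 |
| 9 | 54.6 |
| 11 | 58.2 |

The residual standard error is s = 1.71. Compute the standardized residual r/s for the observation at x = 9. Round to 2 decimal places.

1.52

ŷ = 16 + 4·9 = 52
r = 54.6 − 52 = 2.6
r/s = 2.6 / 1.71 = 1.52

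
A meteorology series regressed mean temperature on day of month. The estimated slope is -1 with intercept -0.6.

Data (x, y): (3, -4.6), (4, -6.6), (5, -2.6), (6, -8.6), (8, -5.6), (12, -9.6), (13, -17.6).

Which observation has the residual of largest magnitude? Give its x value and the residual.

x = 13, r = -4

x=3: ŷ = -0.6 − 3 = -3.6; r = -4.6 − (-3.6) = -1
x=4: ŷ = -0.6 − 4 = -4.6; r = -6.6 − (-4.6) = -2
x=5: ŷ = -0.6 − 5 = -5.6; r = -2.6 − (-5.6) = 3
x=6: ŷ = -0.6 − 6 = -6.6; r = -8.6 − (-6.6) = -2
x=8: ŷ = -0.6 − 8 = -8.6; r = -5.6 − (-8.6) = 3
x=12: ŷ = -0.6 − 12 = -12.6; r = -9.6 − (-12.6) = 3
x=13: ŷ = -0.6 − 13 = -13.6; r = -17.6 − (-13.6) = -4
Largest |r| is 4 at x = 13, residual -4.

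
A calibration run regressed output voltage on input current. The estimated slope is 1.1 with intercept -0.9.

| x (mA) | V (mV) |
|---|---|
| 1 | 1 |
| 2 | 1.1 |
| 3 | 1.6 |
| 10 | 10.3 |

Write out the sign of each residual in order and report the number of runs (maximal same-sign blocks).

x=1: ŷ = -0.9 + 1.1·1 = 0.2; e = 1 − 0.2 = 0.8
x=2: ŷ = -0.9 + 1.1·2 = 1.3; e = 1.1 − 1.3 = -0.2
x=3: ŷ = -0.9 + 1.1·3 = 2.4; e = 1.6 − 2.4 = -0.8
x=10: ŷ = -0.9 + 1.1·10 = 10.1; e = 10.3 − 10.1 = 0.2
Signs: + − − +
Runs: +×1, −×2, +×1 → 3

3 runs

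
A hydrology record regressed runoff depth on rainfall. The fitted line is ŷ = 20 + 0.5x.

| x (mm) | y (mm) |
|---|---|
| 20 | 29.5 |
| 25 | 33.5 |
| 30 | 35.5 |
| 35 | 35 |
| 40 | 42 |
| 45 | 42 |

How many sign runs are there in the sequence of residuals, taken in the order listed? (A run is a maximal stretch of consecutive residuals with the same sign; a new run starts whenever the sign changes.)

5 runs

x=20: ŷ = 20 + 0.5·20 = 30; e = 29.5 − 30 = -0.5
x=25: ŷ = 20 + 0.5·25 = 32.5; e = 33.5 − 32.5 = 1
x=30: ŷ = 20 + 0.5·30 = 35; e = 35.5 − 35 = 0.5
x=35: ŷ = 20 + 0.5·35 = 37.5; e = 35 − 37.5 = -2.5
x=40: ŷ = 20 + 0.5·40 = 40; e = 42 − 40 = 2
x=45: ŷ = 20 + 0.5·45 = 42.5; e = 42 − 42.5 = -0.5
Signs: − + + − + −
Runs: −×1, +×2, −×1, +×1, −×1 → 5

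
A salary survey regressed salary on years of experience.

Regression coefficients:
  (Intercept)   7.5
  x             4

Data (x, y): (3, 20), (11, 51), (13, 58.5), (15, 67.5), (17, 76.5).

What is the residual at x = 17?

ŷ = 7.5 + 4·17 = 75.5
e = 76.5 − 75.5 = 1

e = 1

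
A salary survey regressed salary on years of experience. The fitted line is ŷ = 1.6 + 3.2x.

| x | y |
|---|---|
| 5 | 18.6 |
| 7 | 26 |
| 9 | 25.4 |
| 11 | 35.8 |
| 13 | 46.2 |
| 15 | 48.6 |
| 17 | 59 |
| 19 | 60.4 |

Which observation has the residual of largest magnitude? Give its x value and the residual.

x=5: ŷ = 1.6 + 3.2·5 = 17.6; r = 18.6 − 17.6 = 1
x=7: ŷ = 1.6 + 3.2·7 = 24; r = 26 − 24 = 2
x=9: ŷ = 1.6 + 3.2·9 = 30.4; r = 25.4 − 30.4 = -5
x=11: ŷ = 1.6 + 3.2·11 = 36.8; r = 35.8 − 36.8 = -1
x=13: ŷ = 1.6 + 3.2·13 = 43.2; r = 46.2 − 43.2 = 3
x=15: ŷ = 1.6 + 3.2·15 = 49.6; r = 48.6 − 49.6 = -1
x=17: ŷ = 1.6 + 3.2·17 = 56; r = 59 − 56 = 3
x=19: ŷ = 1.6 + 3.2·19 = 62.4; r = 60.4 − 62.4 = -2
Largest |r| is 5 at x = 9, residual -5.

x = 9, r = -5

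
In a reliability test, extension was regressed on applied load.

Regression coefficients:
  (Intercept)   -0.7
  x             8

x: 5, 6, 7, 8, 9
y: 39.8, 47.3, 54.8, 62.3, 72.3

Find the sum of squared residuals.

SSE = 2.5

x=5: ŷ = -0.7 + 8·5 = 39.3; r = 39.8 − 39.3 = 0.5
x=6: ŷ = -0.7 + 8·6 = 47.3; r = 47.3 − 47.3 = 0
x=7: ŷ = -0.7 + 8·7 = 55.3; r = 54.8 − 55.3 = -0.5
x=8: ŷ = -0.7 + 8·8 = 63.3; r = 62.3 − 63.3 = -1
x=9: ŷ = -0.7 + 8·9 = 71.3; r = 72.3 − 71.3 = 1
SSE = 0.25 + 0 + 0.25 + 1 + 1 = 2.5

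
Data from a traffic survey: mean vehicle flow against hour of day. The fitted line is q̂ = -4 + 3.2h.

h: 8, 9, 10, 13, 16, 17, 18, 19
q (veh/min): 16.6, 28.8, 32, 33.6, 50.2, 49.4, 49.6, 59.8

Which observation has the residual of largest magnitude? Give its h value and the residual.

h = 8, e = -5

h=8: q̂ = -4 + 3.2·8 = 21.6; e = 16.6 − 21.6 = -5
h=9: q̂ = -4 + 3.2·9 = 24.8; e = 28.8 − 24.8 = 4
h=10: q̂ = -4 + 3.2·10 = 28; e = 32 − 28 = 4
h=13: q̂ = -4 + 3.2·13 = 37.6; e = 33.6 − 37.6 = -4
h=16: q̂ = -4 + 3.2·16 = 47.2; e = 50.2 − 47.2 = 3
h=17: q̂ = -4 + 3.2·17 = 50.4; e = 49.4 − 50.4 = -1
h=18: q̂ = -4 + 3.2·18 = 53.6; e = 49.6 − 53.6 = -4
h=19: q̂ = -4 + 3.2·19 = 56.8; e = 59.8 − 56.8 = 3
Largest |e| is 5 at h = 8, residual -5.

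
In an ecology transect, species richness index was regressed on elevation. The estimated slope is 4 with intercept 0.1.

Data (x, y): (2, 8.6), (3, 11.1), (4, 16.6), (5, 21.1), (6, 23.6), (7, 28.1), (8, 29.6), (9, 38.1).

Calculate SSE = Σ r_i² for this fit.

x=2: ŷ = 0.1 + 4·2 = 8.1; r = 8.6 − 8.1 = 0.5
x=3: ŷ = 0.1 + 4·3 = 12.1; r = 11.1 − 12.1 = -1
x=4: ŷ = 0.1 + 4·4 = 16.1; r = 16.6 − 16.1 = 0.5
x=5: ŷ = 0.1 + 4·5 = 20.1; r = 21.1 − 20.1 = 1
x=6: ŷ = 0.1 + 4·6 = 24.1; r = 23.6 − 24.1 = -0.5
x=7: ŷ = 0.1 + 4·7 = 28.1; r = 28.1 − 28.1 = 0
x=8: ŷ = 0.1 + 4·8 = 32.1; r = 29.6 − 32.1 = -2.5
x=9: ŷ = 0.1 + 4·9 = 36.1; r = 38.1 − 36.1 = 2
SSE = 0.25 + 1 + 0.25 + 1 + 0.25 + 0 + 6.25 + 4 = 13

SSE = 13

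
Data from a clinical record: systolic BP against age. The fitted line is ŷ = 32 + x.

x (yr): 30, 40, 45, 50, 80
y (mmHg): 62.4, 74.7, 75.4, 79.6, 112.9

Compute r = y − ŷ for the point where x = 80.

ŷ = 32 + 80 = 112
r = 112.9 − 112 = 0.9

r = 0.9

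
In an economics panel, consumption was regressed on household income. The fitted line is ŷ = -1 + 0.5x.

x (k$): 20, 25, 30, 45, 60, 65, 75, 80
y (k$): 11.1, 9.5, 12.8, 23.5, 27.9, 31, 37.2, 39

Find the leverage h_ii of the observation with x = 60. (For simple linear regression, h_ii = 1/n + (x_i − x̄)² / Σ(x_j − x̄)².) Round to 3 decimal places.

x̄ = (20 + 25 + 30 + 45 + 60 + 65 + 75 + 80)/8 = 50
Σ(x − x̄)² = 900 + 625 + 400 + 25 + 100 + 225 + 625 + 900 = 3800
h = 1/8 + (10)²/3800 = 0.125 + 0.0263158 = 0.151

h = 0.151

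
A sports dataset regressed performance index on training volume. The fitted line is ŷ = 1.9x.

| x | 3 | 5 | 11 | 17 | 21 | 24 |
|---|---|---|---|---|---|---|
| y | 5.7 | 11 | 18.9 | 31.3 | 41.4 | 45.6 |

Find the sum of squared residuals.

SSE = 9.5

x=3: ŷ = 1.9·3 = 5.7; r = 5.7 − 5.7 = 0
x=5: ŷ = 1.9·5 = 9.5; r = 11 − 9.5 = 1.5
x=11: ŷ = 1.9·11 = 20.9; r = 18.9 − 20.9 = -2
x=17: ŷ = 1.9·17 = 32.3; r = 31.3 − 32.3 = -1
x=21: ŷ = 1.9·21 = 39.9; r = 41.4 − 39.9 = 1.5
x=24: ŷ = 1.9·24 = 45.6; r = 45.6 − 45.6 = 0
SSE = 0 + 2.25 + 4 + 1 + 2.25 + 0 = 9.5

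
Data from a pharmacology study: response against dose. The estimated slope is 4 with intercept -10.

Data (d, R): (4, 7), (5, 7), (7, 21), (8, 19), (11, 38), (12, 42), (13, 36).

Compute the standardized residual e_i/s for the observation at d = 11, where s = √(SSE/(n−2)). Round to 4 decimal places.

d=4: ŷ = -10 + 4·4 = 6; e = 7 − 6 = 1
d=5: ŷ = -10 + 4·5 = 10; e = 7 − 10 = -3
d=7: ŷ = -10 + 4·7 = 18; e = 21 − 18 = 3
d=8: ŷ = -10 + 4·8 = 22; e = 19 − 22 = -3
d=11: ŷ = -10 + 4·11 = 34; e = 38 − 34 = 4
d=12: ŷ = -10 + 4·12 = 38; e = 42 − 38 = 4
d=13: ŷ = -10 + 4·13 = 42; e = 36 − 42 = -6
SSE = 1 + 9 + 9 + 9 + 16 + 16 + 36 = 96
s = √(96/5) = 4.38178
e/s = 4 / 4.38178 = 0.9129

0.9129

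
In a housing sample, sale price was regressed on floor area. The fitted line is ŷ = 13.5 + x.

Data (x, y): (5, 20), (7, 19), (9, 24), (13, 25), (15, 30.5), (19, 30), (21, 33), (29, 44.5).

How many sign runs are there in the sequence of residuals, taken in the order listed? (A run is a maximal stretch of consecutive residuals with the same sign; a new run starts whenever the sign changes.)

x=5: ŷ = 13.5 + 5 = 18.5; r = 20 − 18.5 = 1.5
x=7: ŷ = 13.5 + 7 = 20.5; r = 19 − 20.5 = -1.5
x=9: ŷ = 13.5 + 9 = 22.5; r = 24 − 22.5 = 1.5
x=13: ŷ = 13.5 + 13 = 26.5; r = 25 − 26.5 = -1.5
x=15: ŷ = 13.5 + 15 = 28.5; r = 30.5 − 28.5 = 2
x=19: ŷ = 13.5 + 19 = 32.5; r = 30 − 32.5 = -2.5
x=21: ŷ = 13.5 + 21 = 34.5; r = 33 − 34.5 = -1.5
x=29: ŷ = 13.5 + 29 = 42.5; r = 44.5 − 42.5 = 2
Signs: + − + − + − − +
Runs: +×1, −×1, +×1, −×1, +×1, −×2, +×1 → 7

7 runs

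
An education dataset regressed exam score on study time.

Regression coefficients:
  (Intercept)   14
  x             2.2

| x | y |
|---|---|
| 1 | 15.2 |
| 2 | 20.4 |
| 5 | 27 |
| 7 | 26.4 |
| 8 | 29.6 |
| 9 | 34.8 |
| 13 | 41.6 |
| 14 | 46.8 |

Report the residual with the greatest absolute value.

x=1: ŷ = 14 + 2.2·1 = 16.2; e = 15.2 − 16.2 = -1
x=2: ŷ = 14 + 2.2·2 = 18.4; e = 20.4 − 18.4 = 2
x=5: ŷ = 14 + 2.2·5 = 25; e = 27 − 25 = 2
x=7: ŷ = 14 + 2.2·7 = 29.4; e = 26.4 − 29.4 = -3
x=8: ŷ = 14 + 2.2·8 = 31.6; e = 29.6 − 31.6 = -2
x=9: ŷ = 14 + 2.2·9 = 33.8; e = 34.8 − 33.8 = 1
x=13: ŷ = 14 + 2.2·13 = 42.6; e = 41.6 − 42.6 = -1
x=14: ŷ = 14 + 2.2·14 = 44.8; e = 46.8 − 44.8 = 2
Largest |e| is 3 at x = 7, residual -3.

e = -3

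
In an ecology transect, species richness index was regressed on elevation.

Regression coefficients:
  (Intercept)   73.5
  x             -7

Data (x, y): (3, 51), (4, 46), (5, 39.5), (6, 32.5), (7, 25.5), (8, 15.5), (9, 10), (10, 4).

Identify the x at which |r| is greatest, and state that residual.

x = 8, r = -2

x=3: ŷ = 73.5 − 7·3 = 52.5; r = 51 − 52.5 = -1.5
x=4: ŷ = 73.5 − 7·4 = 45.5; r = 46 − 45.5 = 0.5
x=5: ŷ = 73.5 − 7·5 = 38.5; r = 39.5 − 38.5 = 1
x=6: ŷ = 73.5 − 7·6 = 31.5; r = 32.5 − 31.5 = 1
x=7: ŷ = 73.5 − 7·7 = 24.5; r = 25.5 − 24.5 = 1
x=8: ŷ = 73.5 − 7·8 = 17.5; r = 15.5 − 17.5 = -2
x=9: ŷ = 73.5 − 7·9 = 10.5; r = 10 − 10.5 = -0.5
x=10: ŷ = 73.5 − 7·10 = 3.5; r = 4 − 3.5 = 0.5
Largest |r| is 2 at x = 8, residual -2.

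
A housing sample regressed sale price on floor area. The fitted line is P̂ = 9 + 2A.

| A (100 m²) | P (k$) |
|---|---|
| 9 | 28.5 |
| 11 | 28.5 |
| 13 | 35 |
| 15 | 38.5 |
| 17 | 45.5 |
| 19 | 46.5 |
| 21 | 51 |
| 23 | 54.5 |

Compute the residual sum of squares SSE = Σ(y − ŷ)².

SSE = 15.5

A=9: P̂ = 9 + 2·9 = 27; r = 28.5 − 27 = 1.5
A=11: P̂ = 9 + 2·11 = 31; r = 28.5 − 31 = -2.5
A=13: P̂ = 9 + 2·13 = 35; r = 35 − 35 = 0
A=15: P̂ = 9 + 2·15 = 39; r = 38.5 − 39 = -0.5
A=17: P̂ = 9 + 2·17 = 43; r = 45.5 − 43 = 2.5
A=19: P̂ = 9 + 2·19 = 47; r = 46.5 − 47 = -0.5
A=21: P̂ = 9 + 2·21 = 51; r = 51 − 51 = 0
A=23: P̂ = 9 + 2·23 = 55; r = 54.5 − 55 = -0.5
SSE = 2.25 + 6.25 + 0 + 0.25 + 6.25 + 0.25 + 0 + 0.25 = 15.5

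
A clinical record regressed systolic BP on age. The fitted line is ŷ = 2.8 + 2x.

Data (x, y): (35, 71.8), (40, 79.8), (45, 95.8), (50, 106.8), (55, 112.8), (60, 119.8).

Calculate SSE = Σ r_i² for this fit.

SSE = 44

x=35: ŷ = 2.8 + 2·35 = 72.8; r = 71.8 − 72.8 = -1
x=40: ŷ = 2.8 + 2·40 = 82.8; r = 79.8 − 82.8 = -3
x=45: ŷ = 2.8 + 2·45 = 92.8; r = 95.8 − 92.8 = 3
x=50: ŷ = 2.8 + 2·50 = 102.8; r = 106.8 − 102.8 = 4
x=55: ŷ = 2.8 + 2·55 = 112.8; r = 112.8 − 112.8 = 0
x=60: ŷ = 2.8 + 2·60 = 122.8; r = 119.8 − 122.8 = -3
SSE = 1 + 9 + 9 + 16 + 0 + 9 = 44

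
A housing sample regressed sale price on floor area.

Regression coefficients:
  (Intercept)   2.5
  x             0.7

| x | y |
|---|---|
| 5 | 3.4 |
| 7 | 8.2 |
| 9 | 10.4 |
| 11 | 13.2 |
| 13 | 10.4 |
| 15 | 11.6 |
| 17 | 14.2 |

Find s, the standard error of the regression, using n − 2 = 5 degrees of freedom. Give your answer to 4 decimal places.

x=5: ŷ = 2.5 + 0.7·5 = 6; r = 3.4 − 6 = -2.6
x=7: ŷ = 2.5 + 0.7·7 = 7.4; r = 8.2 − 7.4 = 0.8
x=9: ŷ = 2.5 + 0.7·9 = 8.8; r = 10.4 − 8.8 = 1.6
x=11: ŷ = 2.5 + 0.7·11 = 10.2; r = 13.2 − 10.2 = 3
x=13: ŷ = 2.5 + 0.7·13 = 11.6; r = 10.4 − 11.6 = -1.2
x=15: ŷ = 2.5 + 0.7·15 = 13; r = 11.6 − 13 = -1.4
x=17: ŷ = 2.5 + 0.7·17 = 14.4; r = 14.2 − 14.4 = -0.2
SSE = 6.76 + 0.64 + 2.56 + 9 + 1.44 + 1.96 + 0.04 = 22.4
s = √(22.4/5) = √4.48 ≈ 2.1166

s = 2.1166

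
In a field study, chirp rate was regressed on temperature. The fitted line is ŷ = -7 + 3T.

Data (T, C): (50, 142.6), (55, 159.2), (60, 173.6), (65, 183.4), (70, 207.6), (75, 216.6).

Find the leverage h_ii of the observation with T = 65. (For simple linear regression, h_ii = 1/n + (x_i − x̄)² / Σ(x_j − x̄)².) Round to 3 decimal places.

h = 0.181

T̄ = (50 + 55 + 60 + 65 + 70 + 75)/6 = 62.5
Σ(T − T̄)² = 156.25 + 56.25 + 6.25 + 6.25 + 56.25 + 156.25 = 437.5
h = 1/6 + (2.5)²/437.5 = 0.166667 + 0.0142857 = 0.181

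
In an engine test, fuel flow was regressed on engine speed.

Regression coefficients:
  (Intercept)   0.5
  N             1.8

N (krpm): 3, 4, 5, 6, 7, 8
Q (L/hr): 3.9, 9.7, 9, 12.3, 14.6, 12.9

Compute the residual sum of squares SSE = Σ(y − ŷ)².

SSE = 15.5

N=3: ŷ = 0.5 + 1.8·3 = 5.9; e = 3.9 − 5.9 = -2
N=4: ŷ = 0.5 + 1.8·4 = 7.7; e = 9.7 − 7.7 = 2
N=5: ŷ = 0.5 + 1.8·5 = 9.5; e = 9 − 9.5 = -0.5
N=6: ŷ = 0.5 + 1.8·6 = 11.3; e = 12.3 − 11.3 = 1
N=7: ŷ = 0.5 + 1.8·7 = 13.1; e = 14.6 − 13.1 = 1.5
N=8: ŷ = 0.5 + 1.8·8 = 14.9; e = 12.9 − 14.9 = -2
SSE = 4 + 4 + 0.25 + 1 + 2.25 + 4 = 15.5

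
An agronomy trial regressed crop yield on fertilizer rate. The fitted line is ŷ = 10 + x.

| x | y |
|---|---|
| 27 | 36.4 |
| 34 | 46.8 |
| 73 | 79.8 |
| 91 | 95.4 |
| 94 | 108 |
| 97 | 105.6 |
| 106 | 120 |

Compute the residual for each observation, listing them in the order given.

-0.6, 2.8, -3.2, -5.6, 4, -1.4, 4

x=27: ŷ = 10 + 27 = 37; r = 36.4 − 37 = -0.6
x=34: ŷ = 10 + 34 = 44; r = 46.8 − 44 = 2.8
x=73: ŷ = 10 + 73 = 83; r = 79.8 − 83 = -3.2
x=91: ŷ = 10 + 91 = 101; r = 95.4 − 101 = -5.6
x=94: ŷ = 10 + 94 = 104; r = 108 − 104 = 4
x=97: ŷ = 10 + 97 = 107; r = 105.6 − 107 = -1.4
x=106: ŷ = 10 + 106 = 116; r = 120 − 116 = 4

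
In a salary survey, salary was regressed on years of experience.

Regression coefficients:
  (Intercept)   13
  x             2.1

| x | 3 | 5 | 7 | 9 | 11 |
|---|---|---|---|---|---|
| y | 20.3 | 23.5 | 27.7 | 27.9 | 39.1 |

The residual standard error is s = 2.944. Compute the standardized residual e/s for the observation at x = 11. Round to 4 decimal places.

ŷ = 13 + 2.1·11 = 36.1
e = 39.1 − 36.1 = 3
e/s = 3 / 2.944 = 1.0190

1.0190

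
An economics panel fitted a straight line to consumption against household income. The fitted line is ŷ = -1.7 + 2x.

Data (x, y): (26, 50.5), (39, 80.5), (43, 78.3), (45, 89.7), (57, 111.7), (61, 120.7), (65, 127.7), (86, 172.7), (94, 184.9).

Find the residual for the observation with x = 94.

r = -1.4

ŷ = -1.7 + 2·94 = 186.3
r = 184.9 − 186.3 = -1.4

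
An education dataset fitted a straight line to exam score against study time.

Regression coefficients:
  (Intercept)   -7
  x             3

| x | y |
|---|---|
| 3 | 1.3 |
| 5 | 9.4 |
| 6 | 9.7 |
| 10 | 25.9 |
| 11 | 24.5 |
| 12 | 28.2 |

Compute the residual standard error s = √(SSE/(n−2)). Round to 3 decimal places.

x=3: ŷ = -7 + 3·3 = 2; e = 1.3 − 2 = -0.7
x=5: ŷ = -7 + 3·5 = 8; e = 9.4 − 8 = 1.4
x=6: ŷ = -7 + 3·6 = 11; e = 9.7 − 11 = -1.3
x=10: ŷ = -7 + 3·10 = 23; e = 25.9 − 23 = 2.9
x=11: ŷ = -7 + 3·11 = 26; e = 24.5 − 26 = -1.5
x=12: ŷ = -7 + 3·12 = 29; e = 28.2 − 29 = -0.8
SSE = 0.49 + 1.96 + 1.69 + 8.41 + 2.25 + 0.64 = 15.44
s = √(15.44/4) = √3.86 ≈ 1.965

s = 1.965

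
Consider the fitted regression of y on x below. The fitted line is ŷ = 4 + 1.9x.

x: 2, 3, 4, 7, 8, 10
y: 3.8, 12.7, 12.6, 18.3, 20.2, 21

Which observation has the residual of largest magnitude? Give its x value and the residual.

x=2: ŷ = 4 + 1.9·2 = 7.8; e = 3.8 − 7.8 = -4
x=3: ŷ = 4 + 1.9·3 = 9.7; e = 12.7 − 9.7 = 3
x=4: ŷ = 4 + 1.9·4 = 11.6; e = 12.6 − 11.6 = 1
x=7: ŷ = 4 + 1.9·7 = 17.3; e = 18.3 − 17.3 = 1
x=8: ŷ = 4 + 1.9·8 = 19.2; e = 20.2 − 19.2 = 1
x=10: ŷ = 4 + 1.9·10 = 23; e = 21 − 23 = -2
Largest |e| is 4 at x = 2, residual -4.

x = 2, e = -4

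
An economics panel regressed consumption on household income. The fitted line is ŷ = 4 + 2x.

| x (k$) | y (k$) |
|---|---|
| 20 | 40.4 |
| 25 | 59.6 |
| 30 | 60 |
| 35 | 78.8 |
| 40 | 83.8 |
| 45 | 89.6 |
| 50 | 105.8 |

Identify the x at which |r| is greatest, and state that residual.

x=20: ŷ = 4 + 2·20 = 44; r = 40.4 − 44 = -3.6
x=25: ŷ = 4 + 2·25 = 54; r = 59.6 − 54 = 5.6
x=30: ŷ = 4 + 2·30 = 64; r = 60 − 64 = -4
x=35: ŷ = 4 + 2·35 = 74; r = 78.8 − 74 = 4.8
x=40: ŷ = 4 + 2·40 = 84; r = 83.8 − 84 = -0.2
x=45: ŷ = 4 + 2·45 = 94; r = 89.6 − 94 = -4.4
x=50: ŷ = 4 + 2·50 = 104; r = 105.8 − 104 = 1.8
Largest |r| is 5.6 at x = 25, residual 5.6.

x = 25, r = 5.6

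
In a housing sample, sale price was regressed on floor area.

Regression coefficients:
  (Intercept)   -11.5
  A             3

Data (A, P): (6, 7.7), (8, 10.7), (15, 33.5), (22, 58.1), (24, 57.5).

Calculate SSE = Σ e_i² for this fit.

SSE = 26.64

A=6: ŷ = -11.5 + 3·6 = 6.5; e = 7.7 − 6.5 = 1.2
A=8: ŷ = -11.5 + 3·8 = 12.5; e = 10.7 − 12.5 = -1.8
A=15: ŷ = -11.5 + 3·15 = 33.5; e = 33.5 − 33.5 = 0
A=22: ŷ = -11.5 + 3·22 = 54.5; e = 58.1 − 54.5 = 3.6
A=24: ŷ = -11.5 + 3·24 = 60.5; e = 57.5 − 60.5 = -3
SSE = 1.44 + 3.24 + 0 + 12.96 + 9 = 26.64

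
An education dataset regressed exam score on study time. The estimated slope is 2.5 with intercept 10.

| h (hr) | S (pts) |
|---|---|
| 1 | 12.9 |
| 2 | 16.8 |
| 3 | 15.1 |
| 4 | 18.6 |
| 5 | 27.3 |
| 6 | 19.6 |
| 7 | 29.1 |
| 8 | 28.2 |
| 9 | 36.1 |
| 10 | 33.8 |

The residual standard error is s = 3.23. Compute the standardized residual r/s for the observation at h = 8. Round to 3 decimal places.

-0.557

ŷ = 10 + 2.5·8 = 30
r = 28.2 − 30 = -1.8
r/s = -1.8 / 3.23 = -0.557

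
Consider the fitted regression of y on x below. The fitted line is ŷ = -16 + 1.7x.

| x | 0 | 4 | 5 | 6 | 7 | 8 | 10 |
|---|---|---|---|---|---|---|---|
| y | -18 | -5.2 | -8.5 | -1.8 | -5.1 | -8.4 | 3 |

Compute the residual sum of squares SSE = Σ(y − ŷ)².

SSE = 78

x=0: ŷ = -16 + 1.7·0 = -16; r = -18 − (-16) = -2
x=4: ŷ = -16 + 1.7·4 = -9.2; r = -5.2 − (-9.2) = 4
x=5: ŷ = -16 + 1.7·5 = -7.5; r = -8.5 − (-7.5) = -1
x=6: ŷ = -16 + 1.7·6 = -5.8; r = -1.8 − (-5.8) = 4
x=7: ŷ = -16 + 1.7·7 = -4.1; r = -5.1 − (-4.1) = -1
x=8: ŷ = -16 + 1.7·8 = -2.4; r = -8.4 − (-2.4) = -6
x=10: ŷ = -16 + 1.7·10 = 1; r = 3 − 1 = 2
SSE = 4 + 16 + 1 + 16 + 1 + 36 + 4 = 78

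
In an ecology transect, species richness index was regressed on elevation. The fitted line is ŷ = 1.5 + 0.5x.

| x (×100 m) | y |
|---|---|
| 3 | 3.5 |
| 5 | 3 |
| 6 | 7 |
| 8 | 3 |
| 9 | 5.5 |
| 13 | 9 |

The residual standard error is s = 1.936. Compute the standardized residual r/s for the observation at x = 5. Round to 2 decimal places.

-0.52

ŷ = 1.5 + 0.5·5 = 4
r = 3 − 4 = -1
r/s = -1 / 1.936 = -0.52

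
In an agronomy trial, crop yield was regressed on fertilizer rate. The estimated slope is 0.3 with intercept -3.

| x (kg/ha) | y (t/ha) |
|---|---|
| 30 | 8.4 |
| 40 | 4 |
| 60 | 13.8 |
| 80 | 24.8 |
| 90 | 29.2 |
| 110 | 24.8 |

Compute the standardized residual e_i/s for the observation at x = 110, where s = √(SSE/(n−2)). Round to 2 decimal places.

-1.04

x=30: ŷ = -3 + 0.3·30 = 6; e = 8.4 − 6 = 2.4
x=40: ŷ = -3 + 0.3·40 = 9; e = 4 − 9 = -5
x=60: ŷ = -3 + 0.3·60 = 15; e = 13.8 − 15 = -1.2
x=80: ŷ = -3 + 0.3·80 = 21; e = 24.8 − 21 = 3.8
x=90: ŷ = -3 + 0.3·90 = 24; e = 29.2 − 24 = 5.2
x=110: ŷ = -3 + 0.3·110 = 30; e = 24.8 − 30 = -5.2
SSE = 5.76 + 25 + 1.44 + 14.44 + 27.04 + 27.04 = 100.72
s = √(100.72/4) = 5.01797
e/s = -5.2 / 5.01797 = -1.04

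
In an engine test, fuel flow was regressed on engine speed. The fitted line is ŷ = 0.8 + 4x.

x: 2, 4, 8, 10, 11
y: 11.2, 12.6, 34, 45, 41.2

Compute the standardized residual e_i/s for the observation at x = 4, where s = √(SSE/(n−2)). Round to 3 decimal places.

-0.977

x=2: ŷ = 0.8 + 4·2 = 8.8; e = 11.2 − 8.8 = 2.4
x=4: ŷ = 0.8 + 4·4 = 16.8; e = 12.6 − 16.8 = -4.2
x=8: ŷ = 0.8 + 4·8 = 32.8; e = 34 − 32.8 = 1.2
x=10: ŷ = 0.8 + 4·10 = 40.8; e = 45 − 40.8 = 4.2
x=11: ŷ = 0.8 + 4·11 = 44.8; e = 41.2 − 44.8 = -3.6
SSE = 5.76 + 17.64 + 1.44 + 17.64 + 12.96 = 55.44
s = √(55.44/3) = 4.29884
e/s = -4.2 / 4.29884 = -0.977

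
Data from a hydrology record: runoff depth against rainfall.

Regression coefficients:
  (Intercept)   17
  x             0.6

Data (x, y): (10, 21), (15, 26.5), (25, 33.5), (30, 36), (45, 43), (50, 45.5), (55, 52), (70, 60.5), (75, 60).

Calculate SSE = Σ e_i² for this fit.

x=10: ŷ = 17 + 0.6·10 = 23; e = 21 − 23 = -2
x=15: ŷ = 17 + 0.6·15 = 26; e = 26.5 − 26 = 0.5
x=25: ŷ = 17 + 0.6·25 = 32; e = 33.5 − 32 = 1.5
x=30: ŷ = 17 + 0.6·30 = 35; e = 36 − 35 = 1
x=45: ŷ = 17 + 0.6·45 = 44; e = 43 − 44 = -1
x=50: ŷ = 17 + 0.6·50 = 47; e = 45.5 − 47 = -1.5
x=55: ŷ = 17 + 0.6·55 = 50; e = 52 − 50 = 2
x=70: ŷ = 17 + 0.6·70 = 59; e = 60.5 − 59 = 1.5
x=75: ŷ = 17 + 0.6·75 = 62; e = 60 − 62 = -2
SSE = 4 + 0.25 + 2.25 + 1 + 1 + 2.25 + 4 + 2.25 + 4 = 21

SSE = 21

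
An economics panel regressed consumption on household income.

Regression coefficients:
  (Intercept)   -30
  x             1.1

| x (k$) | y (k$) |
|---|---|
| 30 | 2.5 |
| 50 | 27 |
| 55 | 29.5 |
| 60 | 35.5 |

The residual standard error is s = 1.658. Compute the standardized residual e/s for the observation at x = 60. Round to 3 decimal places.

-0.302

ŷ = -30 + 1.1·60 = 36
e = 35.5 − 36 = -0.5
e/s = -0.5 / 1.658 = -0.302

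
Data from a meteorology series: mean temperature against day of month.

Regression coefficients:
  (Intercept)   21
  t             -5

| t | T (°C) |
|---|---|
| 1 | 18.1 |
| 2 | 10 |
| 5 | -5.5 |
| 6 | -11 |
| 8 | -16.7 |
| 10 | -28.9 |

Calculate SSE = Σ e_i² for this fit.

SSE = 16.96

t=1: ŷ = 21 − 5·1 = 16; e = 18.1 − 16 = 2.1
t=2: ŷ = 21 − 5·2 = 11; e = 10 − 11 = -1
t=5: ŷ = 21 − 5·5 = -4; e = -5.5 − (-4) = -1.5
t=6: ŷ = 21 − 5·6 = -9; e = -11 − (-9) = -2
t=8: ŷ = 21 − 5·8 = -19; e = -16.7 − (-19) = 2.3
t=10: ŷ = 21 − 5·10 = -29; e = -28.9 − (-29) = 0.1
SSE = 4.41 + 1 + 2.25 + 4 + 5.29 + 0.01 = 16.96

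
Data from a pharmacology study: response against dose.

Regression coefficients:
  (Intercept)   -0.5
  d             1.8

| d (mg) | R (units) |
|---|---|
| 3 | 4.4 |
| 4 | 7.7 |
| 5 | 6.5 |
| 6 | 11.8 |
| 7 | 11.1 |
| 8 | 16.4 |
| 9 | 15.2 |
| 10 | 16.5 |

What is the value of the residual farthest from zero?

d=3: ŷ = -0.5 + 1.8·3 = 4.9; e = 4.4 − 4.9 = -0.5
d=4: ŷ = -0.5 + 1.8·4 = 6.7; e = 7.7 − 6.7 = 1
d=5: ŷ = -0.5 + 1.8·5 = 8.5; e = 6.5 − 8.5 = -2
d=6: ŷ = -0.5 + 1.8·6 = 10.3; e = 11.8 − 10.3 = 1.5
d=7: ŷ = -0.5 + 1.8·7 = 12.1; e = 11.1 − 12.1 = -1
d=8: ŷ = -0.5 + 1.8·8 = 13.9; e = 16.4 − 13.9 = 2.5
d=9: ŷ = -0.5 + 1.8·9 = 15.7; e = 15.2 − 15.7 = -0.5
d=10: ŷ = -0.5 + 1.8·10 = 17.5; e = 16.5 − 17.5 = -1
Largest |e| is 2.5 at d = 8, residual 2.5.

e = 2.5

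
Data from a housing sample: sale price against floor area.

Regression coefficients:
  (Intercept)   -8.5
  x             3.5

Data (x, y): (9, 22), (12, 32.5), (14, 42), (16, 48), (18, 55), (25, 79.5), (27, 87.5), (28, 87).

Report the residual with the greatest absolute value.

x=9: ŷ = -8.5 + 3.5·9 = 23; e = 22 − 23 = -1
x=12: ŷ = -8.5 + 3.5·12 = 33.5; e = 32.5 − 33.5 = -1
x=14: ŷ = -8.5 + 3.5·14 = 40.5; e = 42 − 40.5 = 1.5
x=16: ŷ = -8.5 + 3.5·16 = 47.5; e = 48 − 47.5 = 0.5
x=18: ŷ = -8.5 + 3.5·18 = 54.5; e = 55 − 54.5 = 0.5
x=25: ŷ = -8.5 + 3.5·25 = 79; e = 79.5 − 79 = 0.5
x=27: ŷ = -8.5 + 3.5·27 = 86; e = 87.5 − 86 = 1.5
x=28: ŷ = -8.5 + 3.5·28 = 89.5; e = 87 − 89.5 = -2.5
Largest |e| is 2.5 at x = 28, residual -2.5.

e = -2.5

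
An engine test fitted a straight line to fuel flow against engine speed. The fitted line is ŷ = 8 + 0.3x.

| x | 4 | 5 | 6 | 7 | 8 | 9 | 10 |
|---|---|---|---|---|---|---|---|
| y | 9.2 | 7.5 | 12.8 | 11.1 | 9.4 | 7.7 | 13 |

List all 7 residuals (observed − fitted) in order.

0, -2, 3, 1, -1, -3, 2

x=4: ŷ = 8 + 0.3·4 = 9.2; r = 9.2 − 9.2 = 0
x=5: ŷ = 8 + 0.3·5 = 9.5; r = 7.5 − 9.5 = -2
x=6: ŷ = 8 + 0.3·6 = 9.8; r = 12.8 − 9.8 = 3
x=7: ŷ = 8 + 0.3·7 = 10.1; r = 11.1 − 10.1 = 1
x=8: ŷ = 8 + 0.3·8 = 10.4; r = 9.4 − 10.4 = -1
x=9: ŷ = 8 + 0.3·9 = 10.7; r = 7.7 − 10.7 = -3
x=10: ŷ = 8 + 0.3·10 = 11; r = 13 − 11 = 2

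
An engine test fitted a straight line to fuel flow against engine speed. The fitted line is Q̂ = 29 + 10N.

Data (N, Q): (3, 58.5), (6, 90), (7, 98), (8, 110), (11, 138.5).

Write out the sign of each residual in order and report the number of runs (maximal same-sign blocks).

N=3: Q̂ = 29 + 10·3 = 59; e = 58.5 − 59 = -0.5
N=6: Q̂ = 29 + 10·6 = 89; e = 90 − 89 = 1
N=7: Q̂ = 29 + 10·7 = 99; e = 98 − 99 = -1
N=8: Q̂ = 29 + 10·8 = 109; e = 110 − 109 = 1
N=11: Q̂ = 29 + 10·11 = 139; e = 138.5 − 139 = -0.5
Signs: − + − + −
Runs: −×1, +×1, −×1, +×1, −×1 → 5

5 runs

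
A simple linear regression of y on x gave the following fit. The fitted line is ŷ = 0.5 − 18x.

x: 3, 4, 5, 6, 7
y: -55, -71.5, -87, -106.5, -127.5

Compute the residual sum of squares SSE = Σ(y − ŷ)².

x=3: ŷ = 0.5 − 18·3 = -53.5; e = -55 − (-53.5) = -1.5
x=4: ŷ = 0.5 − 18·4 = -71.5; e = -71.5 − (-71.5) = 0
x=5: ŷ = 0.5 − 18·5 = -89.5; e = -87 − (-89.5) = 2.5
x=6: ŷ = 0.5 − 18·6 = -107.5; e = -106.5 − (-107.5) = 1
x=7: ŷ = 0.5 − 18·7 = -125.5; e = -127.5 − (-125.5) = -2
SSE = 2.25 + 0 + 6.25 + 1 + 4 = 13.5

SSE = 13.5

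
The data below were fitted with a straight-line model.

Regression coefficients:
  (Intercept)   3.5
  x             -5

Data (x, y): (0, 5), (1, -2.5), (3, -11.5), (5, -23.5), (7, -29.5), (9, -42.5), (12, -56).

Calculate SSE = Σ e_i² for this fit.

x=0: ŷ = 3.5 − 5·0 = 3.5; e = 5 − 3.5 = 1.5
x=1: ŷ = 3.5 − 5·1 = -1.5; e = -2.5 − (-1.5) = -1
x=3: ŷ = 3.5 − 5·3 = -11.5; e = -11.5 − (-11.5) = 0
x=5: ŷ = 3.5 − 5·5 = -21.5; e = -23.5 − (-21.5) = -2
x=7: ŷ = 3.5 − 5·7 = -31.5; e = -29.5 − (-31.5) = 2
x=9: ŷ = 3.5 − 5·9 = -41.5; e = -42.5 − (-41.5) = -1
x=12: ŷ = 3.5 − 5·12 = -56.5; e = -56 − (-56.5) = 0.5
SSE = 2.25 + 1 + 0 + 4 + 4 + 1 + 0.25 = 12.5

SSE = 12.5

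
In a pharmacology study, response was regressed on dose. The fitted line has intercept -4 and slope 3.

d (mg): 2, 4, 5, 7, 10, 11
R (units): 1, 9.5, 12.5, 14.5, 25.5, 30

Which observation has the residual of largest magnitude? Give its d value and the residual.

d=2: R̂ = -4 + 3·2 = 2; e = 1 − 2 = -1
d=4: R̂ = -4 + 3·4 = 8; e = 9.5 − 8 = 1.5
d=5: R̂ = -4 + 3·5 = 11; e = 12.5 − 11 = 1.5
d=7: R̂ = -4 + 3·7 = 17; e = 14.5 − 17 = -2.5
d=10: R̂ = -4 + 3·10 = 26; e = 25.5 − 26 = -0.5
d=11: R̂ = -4 + 3·11 = 29; e = 30 − 29 = 1
Largest |e| is 2.5 at d = 7, residual -2.5.

d = 7, e = -2.5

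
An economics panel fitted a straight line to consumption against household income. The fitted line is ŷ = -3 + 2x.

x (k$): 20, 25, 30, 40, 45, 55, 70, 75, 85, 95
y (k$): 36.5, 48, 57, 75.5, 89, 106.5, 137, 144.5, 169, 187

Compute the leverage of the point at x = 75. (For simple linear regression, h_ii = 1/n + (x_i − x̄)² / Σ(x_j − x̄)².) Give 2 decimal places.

h = 0.17

x̄ = (20 + 25 + 30 + 40 + 45 + 55 + 70 + 75 + 85 + 95)/10 = 54
Σ(x − x̄)² = 1156 + 841 + 576 + 196 + 81 + 1 + 256 + 441 + 961 + 1681 = 6190
h = 1/10 + (21)²/6190 = 0.1 + 0.0712439 = 0.17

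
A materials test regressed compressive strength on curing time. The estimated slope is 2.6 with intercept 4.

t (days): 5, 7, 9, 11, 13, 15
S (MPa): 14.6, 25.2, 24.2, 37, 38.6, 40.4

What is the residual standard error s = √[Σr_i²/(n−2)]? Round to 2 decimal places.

s = 3.60

t=5: Ŝ = 4 + 2.6·5 = 17; r = 14.6 − 17 = -2.4
t=7: Ŝ = 4 + 2.6·7 = 22.2; r = 25.2 − 22.2 = 3
t=9: Ŝ = 4 + 2.6·9 = 27.4; r = 24.2 − 27.4 = -3.2
t=11: Ŝ = 4 + 2.6·11 = 32.6; r = 37 − 32.6 = 4.4
t=13: Ŝ = 4 + 2.6·13 = 37.8; r = 38.6 − 37.8 = 0.8
t=15: Ŝ = 4 + 2.6·15 = 43; r = 40.4 − 43 = -2.6
SSE = 5.76 + 9 + 10.24 + 19.36 + 0.64 + 6.76 = 51.76
s = √(51.76/4) = √12.94 ≈ 3.60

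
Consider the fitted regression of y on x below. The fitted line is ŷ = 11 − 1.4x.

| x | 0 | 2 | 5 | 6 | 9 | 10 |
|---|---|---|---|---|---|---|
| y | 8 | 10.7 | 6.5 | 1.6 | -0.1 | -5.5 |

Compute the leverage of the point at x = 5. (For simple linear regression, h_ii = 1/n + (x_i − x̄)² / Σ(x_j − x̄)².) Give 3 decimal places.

h = 0.168

x̄ = (0 + 2 + 5 + 6 + 9 + 10)/6 = 5.33333
Σ(x − x̄)² = 28.4444 + 11.1111 + 0.111111 + 0.444444 + 13.4444 + 21.7778 = 75.3333
h = 1/6 + (-0.333333)²/75.3333 = 0.166667 + 0.00147493 = 0.168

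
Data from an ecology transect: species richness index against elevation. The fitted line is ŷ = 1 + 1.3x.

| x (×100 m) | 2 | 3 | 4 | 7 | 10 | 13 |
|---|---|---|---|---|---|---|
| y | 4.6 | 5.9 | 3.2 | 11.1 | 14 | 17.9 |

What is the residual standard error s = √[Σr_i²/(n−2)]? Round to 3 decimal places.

x=2: ŷ = 1 + 1.3·2 = 3.6; r = 4.6 − 3.6 = 1
x=3: ŷ = 1 + 1.3·3 = 4.9; r = 5.9 − 4.9 = 1
x=4: ŷ = 1 + 1.3·4 = 6.2; r = 3.2 − 6.2 = -3
x=7: ŷ = 1 + 1.3·7 = 10.1; r = 11.1 − 10.1 = 1
x=10: ŷ = 1 + 1.3·10 = 14; r = 14 − 14 = 0
x=13: ŷ = 1 + 1.3·13 = 17.9; r = 17.9 − 17.9 = 0
SSE = 1 + 1 + 9 + 1 + 0 + 0 = 12
s = √(12/4) = √3 ≈ 1.732

s = 1.732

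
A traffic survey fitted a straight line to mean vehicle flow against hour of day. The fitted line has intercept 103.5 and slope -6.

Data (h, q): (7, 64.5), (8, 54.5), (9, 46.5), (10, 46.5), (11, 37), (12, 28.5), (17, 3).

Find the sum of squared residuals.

SSE = 39.5

h=7: q̂ = 103.5 − 6·7 = 61.5; e = 64.5 − 61.5 = 3
h=8: q̂ = 103.5 − 6·8 = 55.5; e = 54.5 − 55.5 = -1
h=9: q̂ = 103.5 − 6·9 = 49.5; e = 46.5 − 49.5 = -3
h=10: q̂ = 103.5 − 6·10 = 43.5; e = 46.5 − 43.5 = 3
h=11: q̂ = 103.5 − 6·11 = 37.5; e = 37 − 37.5 = -0.5
h=12: q̂ = 103.5 − 6·12 = 31.5; e = 28.5 − 31.5 = -3
h=17: q̂ = 103.5 − 6·17 = 1.5; e = 3 − 1.5 = 1.5
SSE = 9 + 1 + 9 + 9 + 0.25 + 9 + 2.25 = 39.5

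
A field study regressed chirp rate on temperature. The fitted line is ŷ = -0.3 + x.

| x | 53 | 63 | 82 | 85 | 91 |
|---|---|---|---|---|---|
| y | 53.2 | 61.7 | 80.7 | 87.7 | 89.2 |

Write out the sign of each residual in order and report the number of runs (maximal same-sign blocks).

4 runs

x=53: ŷ = -0.3 + 53 = 52.7; r = 53.2 − 52.7 = 0.5
x=63: ŷ = -0.3 + 63 = 62.7; r = 61.7 − 62.7 = -1
x=82: ŷ = -0.3 + 82 = 81.7; r = 80.7 − 81.7 = -1
x=85: ŷ = -0.3 + 85 = 84.7; r = 87.7 − 84.7 = 3
x=91: ŷ = -0.3 + 91 = 90.7; r = 89.2 − 90.7 = -1.5
Signs: + − − + −
Runs: +×1, −×2, +×1, −×1 → 4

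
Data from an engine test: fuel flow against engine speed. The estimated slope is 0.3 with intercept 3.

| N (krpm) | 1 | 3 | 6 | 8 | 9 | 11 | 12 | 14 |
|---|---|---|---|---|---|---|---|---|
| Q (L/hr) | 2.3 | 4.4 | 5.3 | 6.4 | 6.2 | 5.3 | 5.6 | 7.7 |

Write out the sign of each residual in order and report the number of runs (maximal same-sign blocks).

4 runs

N=1: ŷ = 3 + 0.3·1 = 3.3; e = 2.3 − 3.3 = -1
N=3: ŷ = 3 + 0.3·3 = 3.9; e = 4.4 − 3.9 = 0.5
N=6: ŷ = 3 + 0.3·6 = 4.8; e = 5.3 − 4.8 = 0.5
N=8: ŷ = 3 + 0.3·8 = 5.4; e = 6.4 − 5.4 = 1
N=9: ŷ = 3 + 0.3·9 = 5.7; e = 6.2 − 5.7 = 0.5
N=11: ŷ = 3 + 0.3·11 = 6.3; e = 5.3 − 6.3 = -1
N=12: ŷ = 3 + 0.3·12 = 6.6; e = 5.6 − 6.6 = -1
N=14: ŷ = 3 + 0.3·14 = 7.2; e = 7.7 − 7.2 = 0.5
Signs: − + + + + − − +
Runs: −×1, +×4, −×2, +×1 → 4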